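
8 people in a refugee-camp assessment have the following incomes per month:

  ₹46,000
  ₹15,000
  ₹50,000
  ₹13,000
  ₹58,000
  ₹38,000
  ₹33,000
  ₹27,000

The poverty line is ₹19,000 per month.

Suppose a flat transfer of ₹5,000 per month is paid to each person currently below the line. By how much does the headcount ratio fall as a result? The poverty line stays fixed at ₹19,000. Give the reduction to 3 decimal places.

Before: below the line — ₹13,000, ₹15,000; headcount ratio = 0.25000.
After the ₹5,000 transfer: below the line — ₹18,000; headcount ratio = 0.12500.
Reduction = 0.25000 − 0.12500 = 0.125.

0.125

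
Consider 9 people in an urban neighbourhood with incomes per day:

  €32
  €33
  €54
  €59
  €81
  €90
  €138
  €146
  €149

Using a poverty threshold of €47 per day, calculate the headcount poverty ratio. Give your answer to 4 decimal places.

2 of the 9 people have income below €47.
H = 2/9 = 0.2222.

0.2222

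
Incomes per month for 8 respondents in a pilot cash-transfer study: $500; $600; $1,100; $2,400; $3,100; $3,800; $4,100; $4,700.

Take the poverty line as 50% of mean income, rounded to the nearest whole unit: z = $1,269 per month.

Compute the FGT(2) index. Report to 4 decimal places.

0.0829

Poor units: $500, $600, $1,100 (q = 3 of N = 8).
Relative gaps: (1269−500)/1269 = 0.6060; (1269−600)/1269 = 0.5272; (1269−1100)/1269 = 0.1332.
Squared: 0.3672; 0.2779; 0.0177.
Sum = 0.662884; P₂ = 0.662884 / 8 = 0.0829.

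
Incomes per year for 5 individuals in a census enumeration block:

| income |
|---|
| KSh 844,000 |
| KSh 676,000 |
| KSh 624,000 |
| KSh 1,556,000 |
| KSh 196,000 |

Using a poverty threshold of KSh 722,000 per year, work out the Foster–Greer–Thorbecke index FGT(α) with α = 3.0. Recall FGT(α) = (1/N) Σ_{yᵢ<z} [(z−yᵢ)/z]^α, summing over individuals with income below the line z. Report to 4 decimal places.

Incomes under z: KSh 196,000, KSh 624,000, KSh 676,000 (q = 3 of N = 5).
Shortfall ratios: (722000−196000)/722000 = 0.7285; (722000−624000)/722000 = 0.1357; (722000−676000)/722000 = 0.0637.
Raised to α = 3.0: 0.38667; 0.00250; 0.00026.
Sum = 0.389434; FGT(3.0) = 0.389434 / 5 = 0.0779.

0.0779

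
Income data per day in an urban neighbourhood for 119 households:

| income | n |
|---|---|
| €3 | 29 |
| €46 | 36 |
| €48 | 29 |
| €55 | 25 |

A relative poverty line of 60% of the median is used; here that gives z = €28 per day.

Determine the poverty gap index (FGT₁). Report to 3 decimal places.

Below z: 29×€3 (q = 29 of N = 119).
Shortfall ratios: (28−3)/28 = 0.8929 (×29).
Σ = 25.892857. Dividing by the full population N = 119 gives P₁ = 0.218.

0.218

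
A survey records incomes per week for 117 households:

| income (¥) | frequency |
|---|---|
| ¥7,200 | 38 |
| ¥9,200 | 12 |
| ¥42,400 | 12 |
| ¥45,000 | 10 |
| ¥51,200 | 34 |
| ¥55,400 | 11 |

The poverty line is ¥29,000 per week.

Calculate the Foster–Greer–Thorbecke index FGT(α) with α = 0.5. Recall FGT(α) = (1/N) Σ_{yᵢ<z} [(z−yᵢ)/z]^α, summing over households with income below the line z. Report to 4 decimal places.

Incomes under z: 38×¥7,200, 12×¥9,200 (q = 50 of N = 117).
Relative gaps: (29000−7200)/29000 = 0.7517 (×38); (29000−9200)/29000 = 0.6828 (×12).
Raised to α = 0.5: 0.86702 (×38); 0.82629 (×12).
Sum = 42.862275; FGT(0.5) = 42.862275 / 117 = 0.3663.

0.3663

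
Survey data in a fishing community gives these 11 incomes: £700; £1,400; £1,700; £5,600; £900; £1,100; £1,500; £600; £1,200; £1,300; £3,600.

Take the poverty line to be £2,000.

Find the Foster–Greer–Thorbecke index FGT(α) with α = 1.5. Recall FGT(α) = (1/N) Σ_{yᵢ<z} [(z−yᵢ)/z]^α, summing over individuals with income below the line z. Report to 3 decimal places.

0.239

Incomes under z: £600, £700, £900, £1,100, £1,200, £1,300, £1,400, £1,500, £1,700 (q = 9 of N = 11).
Normalized shortfalls: (2000−600)/2000 = 0.7000; (2000−700)/2000 = 0.6500; (2000−900)/2000 = 0.5500; (2000−1100)/2000 = 0.4500; (2000−1200)/2000 = 0.4000; (2000−1300)/2000 = 0.3500; (2000−1400)/2000 = 0.3000; (2000−1500)/2000 = 0.2500; (2000−1700)/2000 = 0.1500.
Raised to α = 1.5: 0.58566; 0.52405; 0.40789; 0.30187; 0.25298; 0.20706; 0.16432; 0.12500; 0.05809.
Sum = 2.626925; FGT(1.5) = 2.626925 / 11 = 0.239.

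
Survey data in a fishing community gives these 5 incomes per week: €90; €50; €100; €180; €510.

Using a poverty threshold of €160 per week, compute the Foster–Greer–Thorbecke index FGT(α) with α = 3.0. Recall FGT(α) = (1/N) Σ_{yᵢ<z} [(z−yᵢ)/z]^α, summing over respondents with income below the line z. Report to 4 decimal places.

Incomes under z: €50, €90, €100 (q = 3 of N = 5).
Normalized shortfalls: (160−50)/160 = 0.6875; (160−90)/160 = 0.4375; (160−100)/160 = 0.3750.
Raised to α = 3.0: 0.32495; 0.08374; 0.05273.
Sum = 0.461426; FGT(3.0) = 0.461426 / 5 = 0.0923.

0.0923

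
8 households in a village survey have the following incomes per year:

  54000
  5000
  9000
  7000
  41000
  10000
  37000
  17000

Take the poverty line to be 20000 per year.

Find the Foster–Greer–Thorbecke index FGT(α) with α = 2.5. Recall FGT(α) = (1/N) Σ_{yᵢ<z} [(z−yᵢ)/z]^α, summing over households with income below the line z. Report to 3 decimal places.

0.155

Below z: 5000, 7000, 9000, 10000, 17000 (q = 5 of N = 8).
Shortfall ratios: (20000−5000)/20000 = 0.7500; (20000−7000)/20000 = 0.6500; (20000−9000)/20000 = 0.5500; (20000−10000)/20000 = 0.5000; (20000−17000)/20000 = 0.1500.
Raised to α = 2.5: 0.48714; 0.34063; 0.22434; 0.17678; 0.00871.
Sum = 1.237601; FGT(2.5) = 1.237601 / 8 = 0.155.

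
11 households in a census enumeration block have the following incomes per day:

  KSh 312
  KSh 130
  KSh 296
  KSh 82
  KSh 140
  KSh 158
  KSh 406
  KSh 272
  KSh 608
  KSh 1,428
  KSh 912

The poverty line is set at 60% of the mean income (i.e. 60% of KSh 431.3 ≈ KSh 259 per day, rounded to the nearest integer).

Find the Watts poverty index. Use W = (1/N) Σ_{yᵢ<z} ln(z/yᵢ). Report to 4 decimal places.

0.2681

Incomes under z: KSh 82, KSh 130, KSh 140, KSh 158 (q = 4 of N = 11).
ln(z/y) terms: ln(259/82) = 1.1501; ln(259/130) = 0.6893; ln(259/140) = 0.6152; ln(259/158) = 0.4942.
W = 2.948821 / 11 = 0.2681.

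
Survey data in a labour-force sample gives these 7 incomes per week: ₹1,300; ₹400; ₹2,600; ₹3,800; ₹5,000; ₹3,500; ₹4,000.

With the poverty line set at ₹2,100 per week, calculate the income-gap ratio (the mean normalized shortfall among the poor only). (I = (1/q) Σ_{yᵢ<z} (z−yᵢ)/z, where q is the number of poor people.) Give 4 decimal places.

0.5952

Incomes under z: ₹400, ₹1,300 (q = 2 of N = 7).
Shortfall ratios (z−y)/z: 0.8095, 0.3810; sum = 1.190476.
The income-gap ratio divides by q (the poor only): 1.190476 / 2 = 0.5952.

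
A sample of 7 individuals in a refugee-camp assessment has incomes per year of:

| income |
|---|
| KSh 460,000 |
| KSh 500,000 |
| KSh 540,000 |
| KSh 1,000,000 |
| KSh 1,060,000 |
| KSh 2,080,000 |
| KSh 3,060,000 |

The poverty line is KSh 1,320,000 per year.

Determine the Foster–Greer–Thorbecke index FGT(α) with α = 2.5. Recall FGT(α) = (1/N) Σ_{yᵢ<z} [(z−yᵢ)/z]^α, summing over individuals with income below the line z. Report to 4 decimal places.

0.1373

Poor units: KSh 460,000, KSh 500,000, KSh 540,000, KSh 1,000,000, KSh 1,060,000 (q = 5 of N = 7).
Shortfall ratios: (1320000−460000)/1320000 = 0.6515; (1320000−500000)/1320000 = 0.6212; (1320000−540000)/1320000 = 0.5909; (1320000−1000000)/1320000 = 0.2424; (1320000−1060000)/1320000 = 0.1970.
Raised to α = 2.5: 0.34262; 0.30416; 0.26841; 0.02894; 0.01722.
Sum = 0.961344; FGT(2.5) = 0.961344 / 7 = 0.1373.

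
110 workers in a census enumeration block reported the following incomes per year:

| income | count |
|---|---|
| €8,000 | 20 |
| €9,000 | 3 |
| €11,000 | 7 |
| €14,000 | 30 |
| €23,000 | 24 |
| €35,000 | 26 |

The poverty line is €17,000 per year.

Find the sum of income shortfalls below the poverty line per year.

Poor units: 20×€8,000, 3×€9,000, 7×€11,000, 30×€14,000 (q = 60 of N = 110).
Individual gaps: 20×(17000−8000) = 180000; 3×(17000−9000) = 24000; 7×(17000−11000) = 42000; 30×(17000−14000) = 90000.
Aggregate gap = €336,000.

€336,000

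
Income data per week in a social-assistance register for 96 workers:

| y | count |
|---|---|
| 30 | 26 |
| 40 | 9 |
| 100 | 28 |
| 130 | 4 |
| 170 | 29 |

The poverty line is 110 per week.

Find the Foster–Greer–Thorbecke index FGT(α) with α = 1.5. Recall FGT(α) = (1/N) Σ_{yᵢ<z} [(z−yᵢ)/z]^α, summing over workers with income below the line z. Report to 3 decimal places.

0.224

Incomes under z: 26×30, 9×40, 28×100 (q = 63 of N = 96).
Relative gaps: (110−30)/110 = 0.7273 (×26); (110−40)/110 = 0.6364 (×9); (110−100)/110 = 0.0909 (×28).
Raised to α = 1.5: 0.62022 (×26); 0.50764 (×9); 0.02741 (×28).
Sum = 21.461993; FGT(1.5) = 21.461993 / 96 = 0.224.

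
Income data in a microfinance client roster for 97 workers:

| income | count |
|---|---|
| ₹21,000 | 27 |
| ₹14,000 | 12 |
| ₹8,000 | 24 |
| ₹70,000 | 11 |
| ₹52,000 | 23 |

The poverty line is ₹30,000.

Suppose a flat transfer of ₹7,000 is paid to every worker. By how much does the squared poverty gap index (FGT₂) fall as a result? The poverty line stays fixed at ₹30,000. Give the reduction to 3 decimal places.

Before: below the line — 24×₹8,000, 12×₹14,000, 27×₹21,000; squared poverty gap index (FGT₂) = 0.19330.
After the ₹7,000 transfer: below the line — 24×₹15,000, 12×₹21,000, 27×₹28,000; squared poverty gap index (FGT₂) = 0.07423.
Reduction = 0.19330 − 0.07423 = 0.119.

0.119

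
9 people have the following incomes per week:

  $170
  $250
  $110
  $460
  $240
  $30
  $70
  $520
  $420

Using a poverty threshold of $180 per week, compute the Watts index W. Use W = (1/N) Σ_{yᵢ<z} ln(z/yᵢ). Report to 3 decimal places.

0.365

Incomes under z: $30, $70, $110, $170 (q = 4 of N = 9).
ln(z/y) terms: ln(180/30) = 1.7918; ln(180/70) = 0.9445; ln(180/110) = 0.4925; ln(180/170) = 0.0572.
W = 3.285856 / 9 = 0.365.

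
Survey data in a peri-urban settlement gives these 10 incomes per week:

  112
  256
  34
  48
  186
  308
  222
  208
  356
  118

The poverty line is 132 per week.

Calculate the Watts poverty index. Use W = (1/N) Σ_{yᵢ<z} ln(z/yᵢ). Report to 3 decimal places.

Below the line: 34, 48, 112, 118 (q = 4 of N = 10).
Log gaps: ln(132/34) = 1.3564; ln(132/48) = 1.0116; ln(132/112) = 0.1643; ln(132/118) = 0.1121.
W = 2.644463 / 10 = 0.264.

0.264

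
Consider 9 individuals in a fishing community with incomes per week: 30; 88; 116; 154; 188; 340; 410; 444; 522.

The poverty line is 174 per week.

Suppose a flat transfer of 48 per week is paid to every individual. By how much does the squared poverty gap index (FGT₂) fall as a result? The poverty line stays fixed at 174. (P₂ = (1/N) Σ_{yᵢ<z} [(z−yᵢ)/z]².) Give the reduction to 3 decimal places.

0.078

Before: below the line — 30, 88, 116, 154; squared poverty gap index (FGT₂) = 0.11706.
After the 48 transfer: below the line — 78, 136, 164; squared poverty gap index (FGT₂) = 0.03949.
Reduction = 0.11706 − 0.03949 = 0.078.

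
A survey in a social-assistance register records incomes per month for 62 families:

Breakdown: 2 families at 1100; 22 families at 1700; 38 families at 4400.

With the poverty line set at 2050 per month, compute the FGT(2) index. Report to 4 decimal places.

Incomes under z: 2×1100, 22×1700 (q = 24 of N = 62).
Shortfall ratios: (2050−1100)/2050 = 0.4634 (×2); (2050−1700)/2050 = 0.1707 (×22).
Squared: 0.2148 (×2); 0.0291 (×22).
Sum = 1.070791; P₂ = 1.070791 / 62 = 0.0173.

0.0173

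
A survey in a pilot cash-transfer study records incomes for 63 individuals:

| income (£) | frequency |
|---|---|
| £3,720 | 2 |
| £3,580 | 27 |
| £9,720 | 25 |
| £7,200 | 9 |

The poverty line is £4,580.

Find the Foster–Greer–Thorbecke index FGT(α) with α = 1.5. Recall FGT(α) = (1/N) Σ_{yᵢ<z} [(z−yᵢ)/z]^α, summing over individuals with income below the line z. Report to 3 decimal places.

0.046

Below the line: 27×£3,580, 2×£3,720 (q = 29 of N = 63).
Relative gaps: (4580−3580)/4580 = 0.2183 (×27); (4580−3720)/4580 = 0.1878 (×2).
Raised to α = 1.5: 0.10202 (×27); 0.08137 (×2).
Sum = 2.917379; FGT(1.5) = 2.917379 / 63 = 0.046.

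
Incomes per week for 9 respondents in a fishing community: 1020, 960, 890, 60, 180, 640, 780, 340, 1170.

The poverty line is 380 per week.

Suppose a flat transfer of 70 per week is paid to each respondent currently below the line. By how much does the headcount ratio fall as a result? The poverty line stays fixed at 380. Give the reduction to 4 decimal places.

Before: below the line — 60, 180, 340; headcount ratio = 0.333333.
After the 70 transfer: below the line — 130, 250; headcount ratio = 0.222222.
Reduction = 0.333333 − 0.222222 = 0.1111.

0.1111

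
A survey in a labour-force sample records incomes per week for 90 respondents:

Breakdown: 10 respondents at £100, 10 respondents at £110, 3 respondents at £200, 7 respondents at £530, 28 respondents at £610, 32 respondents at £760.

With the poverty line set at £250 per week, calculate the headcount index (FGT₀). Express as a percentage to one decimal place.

25.6%

23 of the 90 respondents have income below £250.
H = 23/90 = 25.6%.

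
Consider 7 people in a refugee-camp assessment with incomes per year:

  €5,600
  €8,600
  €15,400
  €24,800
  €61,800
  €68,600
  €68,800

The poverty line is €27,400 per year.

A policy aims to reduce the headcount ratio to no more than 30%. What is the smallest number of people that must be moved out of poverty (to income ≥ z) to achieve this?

2

Currently q = 4 of N = 7 are below the line (H = 0.571).
A headcount ratio of at most 30% allows at most ⌊0.30 × 7⌋ = 2 poor people.
So at least 4 − 2 = 2 must be lifted.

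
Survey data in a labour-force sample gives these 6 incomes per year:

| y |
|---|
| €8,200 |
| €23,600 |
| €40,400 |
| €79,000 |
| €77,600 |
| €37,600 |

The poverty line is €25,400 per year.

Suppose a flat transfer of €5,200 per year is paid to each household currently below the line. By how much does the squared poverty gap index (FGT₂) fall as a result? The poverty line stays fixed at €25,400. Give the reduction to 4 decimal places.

0.0401

Before: below the line — €8,200, €23,600; squared poverty gap index (FGT₂) = 0.077262.
After the €5,200 transfer: below the line — €13,400; squared poverty gap index (FGT₂) = 0.037200.
Reduction = 0.077262 − 0.037200 = 0.0401.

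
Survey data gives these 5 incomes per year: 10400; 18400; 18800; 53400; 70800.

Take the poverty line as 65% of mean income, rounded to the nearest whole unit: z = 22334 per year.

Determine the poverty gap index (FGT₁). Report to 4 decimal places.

Below the line: 10400, 18400, 18800 (q = 3 of N = 5).
Normalized shortfalls: (22334−10400)/22334 = 0.5343; (22334−18400)/22334 = 0.1761; (22334−18800)/22334 = 0.1582.
Sum of shortfalls = 0.868720; P₁ averages over all N: 0.868720 / 5 = 0.1737.

0.1737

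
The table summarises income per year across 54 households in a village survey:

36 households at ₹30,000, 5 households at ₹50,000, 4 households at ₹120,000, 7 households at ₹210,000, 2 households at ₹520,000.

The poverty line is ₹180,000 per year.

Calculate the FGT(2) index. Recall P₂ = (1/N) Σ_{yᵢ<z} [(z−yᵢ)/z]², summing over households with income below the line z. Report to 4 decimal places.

0.5195

Below the line: 36×₹30,000, 5×₹50,000, 4×₹120,000 (q = 45 of N = 54).
Gap ratios (z−y)/z: (180000−30000)/180000 = 0.8333 (×36); (180000−50000)/180000 = 0.7222 (×5); (180000−120000)/180000 = 0.3333 (×4).
Squared: 0.6944 (×36); 0.5216 (×5); 0.1111 (×4).
Sum = 28.052469; P₂ = 28.052469 / 54 = 0.5195.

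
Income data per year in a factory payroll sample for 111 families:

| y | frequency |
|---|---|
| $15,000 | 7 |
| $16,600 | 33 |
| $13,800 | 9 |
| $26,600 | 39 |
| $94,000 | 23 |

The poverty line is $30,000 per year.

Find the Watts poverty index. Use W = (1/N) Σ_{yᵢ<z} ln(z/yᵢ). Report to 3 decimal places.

Below z: 9×$13,800, 7×$15,000, 33×$16,600, 39×$26,600 (q = 88 of N = 111).
Log shortfalls: ln(30000/13800) = 0.7765 (×9); ln(30000/15000) = 0.6931 (×7); ln(30000/16600) = 0.5918 (×33); ln(30000/26600) = 0.1203 (×39).
W = 36.061174 / 111 = 0.325.

0.325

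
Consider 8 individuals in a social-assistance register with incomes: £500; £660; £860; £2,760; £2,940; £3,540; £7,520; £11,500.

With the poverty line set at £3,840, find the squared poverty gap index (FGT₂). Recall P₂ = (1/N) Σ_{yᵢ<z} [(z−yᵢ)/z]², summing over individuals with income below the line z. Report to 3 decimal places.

0.273

Incomes under z: £500, £660, £860, £2,760, £2,940, £3,540 (q = 6 of N = 8).
Gap ratios (z−y)/z: (3840−500)/3840 = 0.8698; (3840−660)/3840 = 0.8281; (3840−860)/3840 = 0.7760; (3840−2760)/3840 = 0.2812; (3840−2940)/3840 = 0.2344; (3840−3540)/3840 = 0.0781.
Squared: 0.7565; 0.6858; 0.6022; 0.0791; 0.0549; 0.0061.
Sum = 2.184706; P₂ = 2.184706 / 8 = 0.273.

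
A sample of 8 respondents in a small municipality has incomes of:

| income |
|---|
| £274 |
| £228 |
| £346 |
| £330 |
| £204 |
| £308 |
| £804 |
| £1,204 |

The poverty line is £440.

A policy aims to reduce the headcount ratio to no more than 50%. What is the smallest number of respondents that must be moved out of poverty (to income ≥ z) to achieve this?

6 of the 8 respondents are poor, so H = 6/8 = 0.750.
A headcount ratio of at most 50% allows at most ⌊0.50 × 8⌋ = 4 poor respondents.
So at least 6 − 4 = 2 must be lifted.

2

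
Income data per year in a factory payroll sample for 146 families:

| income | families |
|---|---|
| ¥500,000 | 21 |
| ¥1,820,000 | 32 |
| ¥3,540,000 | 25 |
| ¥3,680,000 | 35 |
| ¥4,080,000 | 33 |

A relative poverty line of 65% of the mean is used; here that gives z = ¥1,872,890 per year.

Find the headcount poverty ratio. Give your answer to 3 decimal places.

0.363

53 of the 146 families have income below ¥1,872,890.
H = 53/146 = 0.363.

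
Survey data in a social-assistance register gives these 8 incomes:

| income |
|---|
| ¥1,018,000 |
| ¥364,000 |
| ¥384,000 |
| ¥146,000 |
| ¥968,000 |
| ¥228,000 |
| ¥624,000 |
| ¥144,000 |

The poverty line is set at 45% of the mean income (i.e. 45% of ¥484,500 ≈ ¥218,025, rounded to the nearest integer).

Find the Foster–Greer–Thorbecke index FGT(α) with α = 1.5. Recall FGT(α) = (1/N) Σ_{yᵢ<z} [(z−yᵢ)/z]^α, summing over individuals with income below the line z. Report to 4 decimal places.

0.0485

Below the line: ¥144,000, ¥146,000 (q = 2 of N = 8).
Gap ratios (z−y)/z: (218025−144000)/218025 = 0.3395; (218025−146000)/218025 = 0.3304.
Raised to α = 1.5: 0.19784; 0.18987.
Sum = 0.387711; FGT(1.5) = 0.387711 / 8 = 0.0485.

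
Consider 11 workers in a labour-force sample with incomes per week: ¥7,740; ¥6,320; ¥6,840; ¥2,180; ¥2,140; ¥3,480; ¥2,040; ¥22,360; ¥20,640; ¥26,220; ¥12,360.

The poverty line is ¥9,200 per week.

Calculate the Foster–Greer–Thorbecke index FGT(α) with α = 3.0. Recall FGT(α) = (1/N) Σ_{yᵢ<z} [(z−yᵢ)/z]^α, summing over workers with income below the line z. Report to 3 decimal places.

Below the line: ¥2,040, ¥2,140, ¥2,180, ¥3,480, ¥6,320, ¥6,840, ¥7,740 (q = 7 of N = 11).
Shortfall ratios: (9200−2040)/9200 = 0.7783; (9200−2140)/9200 = 0.7674; (9200−2180)/9200 = 0.7630; (9200−3480)/9200 = 0.6217; (9200−6320)/9200 = 0.3130; (9200−6840)/9200 = 0.2565; (9200−7740)/9200 = 0.1587.
Raised to α = 3.0: 0.47138; 0.45191; 0.44427; 0.24034; 0.03068; 0.01688; 0.00400.
Sum = 1.659457; FGT(3.0) = 1.659457 / 11 = 0.151.

0.151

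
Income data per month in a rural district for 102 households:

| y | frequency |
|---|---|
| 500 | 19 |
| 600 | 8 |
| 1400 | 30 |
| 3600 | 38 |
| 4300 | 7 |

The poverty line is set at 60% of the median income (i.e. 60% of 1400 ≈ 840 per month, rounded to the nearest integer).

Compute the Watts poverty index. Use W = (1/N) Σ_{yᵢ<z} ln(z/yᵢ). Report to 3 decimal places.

0.123

Below the line: 19×500, 8×600 (q = 27 of N = 102).
ln(z/y) terms: ln(840/500) = 0.5188 (×19); ln(840/600) = 0.3365 (×8).
W = 12.548860 / 102 = 0.123.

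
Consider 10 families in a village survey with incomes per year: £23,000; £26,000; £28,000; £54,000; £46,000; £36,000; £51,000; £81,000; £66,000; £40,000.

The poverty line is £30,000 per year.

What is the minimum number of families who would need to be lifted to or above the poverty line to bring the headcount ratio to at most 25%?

1

Currently q = 3 of N = 10 are below the line (H = 0.300).
A headcount ratio of at most 25% allows at most ⌊0.25 × 10⌋ = 2 poor families.
So at least 3 − 2 = 1 must be lifted.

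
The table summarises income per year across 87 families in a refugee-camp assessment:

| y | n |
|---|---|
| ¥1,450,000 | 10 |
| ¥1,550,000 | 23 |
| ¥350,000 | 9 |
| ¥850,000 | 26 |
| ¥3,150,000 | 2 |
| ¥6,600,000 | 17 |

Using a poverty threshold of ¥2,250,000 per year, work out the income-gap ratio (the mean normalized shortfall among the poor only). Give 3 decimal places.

0.507

Below the line: 9×¥350,000, 26×¥850,000, 10×¥1,450,000, 23×¥1,550,000 (q = 68 of N = 87).
Relative gaps: 0.8444 (×9), 0.6222 (×26), 0.3556 (×10), 0.3111 (×23); sum = 34.488889.
The income-gap ratio divides by q (the poor only): 34.488889 / 68 = 0.507.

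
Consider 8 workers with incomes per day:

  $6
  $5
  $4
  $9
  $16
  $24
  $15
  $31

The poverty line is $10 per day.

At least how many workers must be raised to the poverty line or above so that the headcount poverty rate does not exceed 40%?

4 of the 8 workers are poor, so H = 4/8 = 0.500.
A headcount ratio of at most 40% allows at most ⌊0.40 × 8⌋ = 3 poor workers.
So at least 4 − 3 = 1 must be lifted.

1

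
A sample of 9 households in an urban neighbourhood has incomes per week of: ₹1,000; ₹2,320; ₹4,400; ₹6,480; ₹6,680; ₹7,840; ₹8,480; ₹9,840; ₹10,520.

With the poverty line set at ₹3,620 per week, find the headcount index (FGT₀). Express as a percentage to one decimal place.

2 of the 9 households have income below ₹3,620.
H = 2/9 = 22.2%.

22.2%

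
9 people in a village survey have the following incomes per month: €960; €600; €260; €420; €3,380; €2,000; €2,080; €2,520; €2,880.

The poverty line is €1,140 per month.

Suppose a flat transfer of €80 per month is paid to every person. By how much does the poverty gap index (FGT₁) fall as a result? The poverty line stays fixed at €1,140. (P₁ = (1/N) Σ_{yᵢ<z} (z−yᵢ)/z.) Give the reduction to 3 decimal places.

Before: below the line — €260, €420, €600, €960; poverty gap index (FGT₁) = 0.22612.
After the €80 transfer: below the line — €340, €500, €680, €1,040; poverty gap index (FGT₁) = 0.19493.
Reduction = 0.22612 − 0.19493 = 0.031.

0.031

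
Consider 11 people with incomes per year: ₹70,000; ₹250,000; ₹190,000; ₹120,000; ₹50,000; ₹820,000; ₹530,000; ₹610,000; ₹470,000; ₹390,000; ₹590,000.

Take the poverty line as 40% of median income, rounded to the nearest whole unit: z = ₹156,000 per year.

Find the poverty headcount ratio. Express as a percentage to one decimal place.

3 of the 11 people have income below ₹156,000.
H = 3/11 = 27.3%.

27.3%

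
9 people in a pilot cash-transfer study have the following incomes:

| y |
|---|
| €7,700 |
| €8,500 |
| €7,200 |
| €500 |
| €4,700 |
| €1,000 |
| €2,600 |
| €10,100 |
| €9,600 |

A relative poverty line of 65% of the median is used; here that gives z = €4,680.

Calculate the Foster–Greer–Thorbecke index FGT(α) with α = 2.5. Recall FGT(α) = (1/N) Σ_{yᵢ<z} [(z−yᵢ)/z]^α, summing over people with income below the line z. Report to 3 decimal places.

Incomes under z: €500, €1,000, €2,600 (q = 3 of N = 9).
Shortfall ratios: (4680−500)/4680 = 0.8932; (4680−1000)/4680 = 0.7863; (4680−2600)/4680 = 0.4444.
Raised to α = 2.5: 0.75392; 0.54828; 0.13169.
Sum = 1.433892; FGT(2.5) = 1.433892 / 9 = 0.159.

0.159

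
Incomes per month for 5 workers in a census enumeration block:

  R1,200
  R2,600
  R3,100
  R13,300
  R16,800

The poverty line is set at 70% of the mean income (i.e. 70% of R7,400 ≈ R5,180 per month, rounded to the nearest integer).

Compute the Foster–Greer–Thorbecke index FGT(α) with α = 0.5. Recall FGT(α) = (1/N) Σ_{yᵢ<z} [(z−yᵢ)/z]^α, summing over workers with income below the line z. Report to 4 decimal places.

Below z: R1,200, R2,600, R3,100 (q = 3 of N = 5).
Relative gaps: (5180−1200)/5180 = 0.7683; (5180−2600)/5180 = 0.4981; (5180−3100)/5180 = 0.4015.
Raised to α = 0.5: 0.87655; 0.70574; 0.63368.
Sum = 2.215966; FGT(0.5) = 2.215966 / 5 = 0.4432.

0.4432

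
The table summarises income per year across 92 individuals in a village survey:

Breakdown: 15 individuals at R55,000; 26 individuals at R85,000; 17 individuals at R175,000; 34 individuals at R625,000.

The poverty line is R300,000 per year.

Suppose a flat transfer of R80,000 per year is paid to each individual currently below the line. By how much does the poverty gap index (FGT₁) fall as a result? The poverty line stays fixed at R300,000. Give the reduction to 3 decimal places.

0.168

Before: below the line — 15×R55,000, 26×R85,000, 17×R175,000; poverty gap index (FGT₁) = 0.41268.
After the R80,000 transfer: below the line — 15×R135,000, 26×R165,000, 17×R255,000; poverty gap index (FGT₁) = 0.24457.
Reduction = 0.41268 − 0.24457 = 0.168.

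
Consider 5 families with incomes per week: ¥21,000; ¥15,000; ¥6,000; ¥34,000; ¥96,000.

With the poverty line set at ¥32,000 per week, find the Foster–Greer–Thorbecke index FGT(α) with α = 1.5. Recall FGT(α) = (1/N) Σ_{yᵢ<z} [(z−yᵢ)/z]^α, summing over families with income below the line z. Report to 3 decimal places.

0.264

Below the line: ¥6,000, ¥15,000, ¥21,000 (q = 3 of N = 5).
Normalized shortfalls: (32000−6000)/32000 = 0.8125; (32000−15000)/32000 = 0.5312; (32000−21000)/32000 = 0.3438.
Raised to α = 1.5: 0.73238; 0.38721; 0.20154.
Sum = 1.321131; FGT(1.5) = 1.321131 / 5 = 0.264.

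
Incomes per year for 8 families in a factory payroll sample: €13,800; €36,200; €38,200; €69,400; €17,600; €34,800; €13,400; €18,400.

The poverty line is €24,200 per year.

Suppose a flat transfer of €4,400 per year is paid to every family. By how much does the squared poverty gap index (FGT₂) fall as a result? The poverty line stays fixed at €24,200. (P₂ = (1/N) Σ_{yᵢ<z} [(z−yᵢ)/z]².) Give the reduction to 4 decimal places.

Before: below the line — €13,400, €13,800, €17,600, €18,400; squared poverty gap index (FGT₂) = 0.064459.
After the €4,400 transfer: below the line — €17,800, €18,200, €22,000, €22,800; squared poverty gap index (FGT₂) = 0.017878.
Reduction = 0.064459 − 0.017878 = 0.0466.

0.0466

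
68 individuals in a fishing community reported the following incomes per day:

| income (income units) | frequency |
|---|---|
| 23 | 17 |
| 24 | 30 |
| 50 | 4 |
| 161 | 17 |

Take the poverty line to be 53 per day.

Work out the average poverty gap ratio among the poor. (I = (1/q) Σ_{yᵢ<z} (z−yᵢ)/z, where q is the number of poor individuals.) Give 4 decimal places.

Below z: 17×23, 30×24, 4×50 (q = 51 of N = 68).
Shortfall ratios (z−y)/z: 0.5660 (×17), 0.5472 (×30), 0.0566 (×4); sum = 26.264151.
The income-gap ratio divides by q (the poor only): 26.264151 / 51 = 0.5150.

0.5150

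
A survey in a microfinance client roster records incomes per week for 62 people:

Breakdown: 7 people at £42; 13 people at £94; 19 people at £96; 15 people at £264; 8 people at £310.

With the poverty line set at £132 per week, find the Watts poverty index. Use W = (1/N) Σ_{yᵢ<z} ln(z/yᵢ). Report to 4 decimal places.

Poor units: 7×£42, 13×£94, 19×£96 (q = 39 of N = 62).
ln(z/y) terms: ln(132/42) = 1.1451 (×7); ln(132/94) = 0.3395 (×13); ln(132/96) = 0.3185 (×19).
W = 18.480140 / 62 = 0.2981.

0.2981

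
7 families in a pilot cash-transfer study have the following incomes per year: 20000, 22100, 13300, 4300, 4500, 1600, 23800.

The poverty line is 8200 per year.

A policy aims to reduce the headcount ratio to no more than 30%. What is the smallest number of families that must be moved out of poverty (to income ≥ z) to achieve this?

Currently q = 3 of N = 7 are below the line (H = 0.429).
A headcount ratio of at most 30% allows at most ⌊0.30 × 7⌋ = 2 poor families.
So at least 3 − 2 = 1 must be lifted.

1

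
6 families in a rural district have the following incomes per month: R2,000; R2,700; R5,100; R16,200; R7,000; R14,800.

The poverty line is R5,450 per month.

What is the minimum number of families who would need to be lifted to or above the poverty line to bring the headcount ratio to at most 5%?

3

3 of the 6 families are poor, so H = 3/6 = 0.500.
A headcount ratio of at most 5% allows at most ⌊0.05 × 6⌋ = 0 poor families.
So at least 3 − 0 = 3 must be lifted.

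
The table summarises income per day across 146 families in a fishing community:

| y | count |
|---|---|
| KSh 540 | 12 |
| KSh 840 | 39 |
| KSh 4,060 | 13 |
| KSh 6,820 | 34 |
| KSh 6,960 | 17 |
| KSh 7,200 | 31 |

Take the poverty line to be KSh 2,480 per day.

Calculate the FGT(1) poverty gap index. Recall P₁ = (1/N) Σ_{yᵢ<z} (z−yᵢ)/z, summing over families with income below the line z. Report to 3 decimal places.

0.241

Poor units: 12×KSh 540, 39×KSh 840 (q = 51 of N = 146).
Shortfall ratios: (2480−540)/2480 = 0.7823 (×12); (2480−840)/2480 = 0.6613 (×39).
Sum of shortfalls = 35.177419; P₁ averages over all N: 35.177419 / 146 = 0.241.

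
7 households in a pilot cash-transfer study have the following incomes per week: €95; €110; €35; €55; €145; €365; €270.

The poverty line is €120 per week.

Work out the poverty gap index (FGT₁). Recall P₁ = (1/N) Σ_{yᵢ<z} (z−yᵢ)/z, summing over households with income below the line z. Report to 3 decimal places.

0.220

Poor units: €35, €55, €95, €110 (q = 4 of N = 7).
Normalized shortfalls: (120−35)/120 = 0.7083; (120−55)/120 = 0.5417; (120−95)/120 = 0.2083; (120−110)/120 = 0.0833.
Sum of shortfalls = 1.541667; P₁ averages over all N: 1.541667 / 7 = 0.220.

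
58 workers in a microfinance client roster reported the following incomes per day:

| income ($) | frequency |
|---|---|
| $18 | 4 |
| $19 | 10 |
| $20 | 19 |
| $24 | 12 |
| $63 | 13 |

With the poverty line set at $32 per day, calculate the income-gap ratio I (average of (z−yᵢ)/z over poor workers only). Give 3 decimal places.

Below z: 4×$18, 10×$19, 19×$20, 12×$24 (q = 45 of N = 58).
Shortfall ratios (z−y)/z: 0.4375 (×4), 0.4062 (×10), 0.3750 (×19), 0.2500 (×12); sum = 15.937500.
I averages over the q = 45 poor units only: 15.937500 / 45 = 0.354.

0.354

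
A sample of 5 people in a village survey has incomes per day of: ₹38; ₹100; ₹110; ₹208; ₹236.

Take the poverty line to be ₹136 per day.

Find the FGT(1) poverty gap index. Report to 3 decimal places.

Incomes under z: ₹38, ₹100, ₹110 (q = 3 of N = 5).
Gap ratios (z−y)/z: (136−38)/136 = 0.7206; (136−100)/136 = 0.2647; (136−110)/136 = 0.1912.
Sum of shortfalls = 1.176471; P₁ averages over all N: 1.176471 / 5 = 0.235.

0.235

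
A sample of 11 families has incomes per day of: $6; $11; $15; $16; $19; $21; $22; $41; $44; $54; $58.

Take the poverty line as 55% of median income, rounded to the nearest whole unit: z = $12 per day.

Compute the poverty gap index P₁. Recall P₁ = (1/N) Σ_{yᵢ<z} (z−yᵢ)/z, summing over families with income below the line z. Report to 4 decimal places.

0.0530

Incomes under z: $6, $11 (q = 2 of N = 11).
Gap ratios (z−y)/z: (12−6)/12 = 0.5000; (12−11)/12 = 0.0833.
Σ = 0.583333. Dividing by the full population N = 11 gives P₁ = 0.0530.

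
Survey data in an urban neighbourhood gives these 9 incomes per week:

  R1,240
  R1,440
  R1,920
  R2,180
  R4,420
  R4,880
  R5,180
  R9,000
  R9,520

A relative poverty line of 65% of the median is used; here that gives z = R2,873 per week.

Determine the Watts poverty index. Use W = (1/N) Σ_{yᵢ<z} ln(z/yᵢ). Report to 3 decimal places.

0.246

Poor units: R1,240, R1,440, R1,920, R2,180 (q = 4 of N = 9).
Log gaps: ln(2873/1240) = 0.8402; ln(2873/1440) = 0.6907; ln(2873/1920) = 0.4030; ln(2873/2180) = 0.2760.
W = 2.210023 / 9 = 0.246.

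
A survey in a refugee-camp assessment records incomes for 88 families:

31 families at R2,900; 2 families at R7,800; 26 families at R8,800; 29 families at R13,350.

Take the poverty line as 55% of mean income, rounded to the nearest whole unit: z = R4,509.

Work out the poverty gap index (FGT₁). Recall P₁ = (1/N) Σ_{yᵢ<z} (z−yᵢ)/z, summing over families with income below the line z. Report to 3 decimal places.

Poor units: 31×R2,900 (q = 31 of N = 88).
Normalized shortfalls: (4509−2900)/4509 = 0.3568 (×31).
Σ = 11.062098. Dividing by the full population N = 88 gives P₁ = 0.126.

0.126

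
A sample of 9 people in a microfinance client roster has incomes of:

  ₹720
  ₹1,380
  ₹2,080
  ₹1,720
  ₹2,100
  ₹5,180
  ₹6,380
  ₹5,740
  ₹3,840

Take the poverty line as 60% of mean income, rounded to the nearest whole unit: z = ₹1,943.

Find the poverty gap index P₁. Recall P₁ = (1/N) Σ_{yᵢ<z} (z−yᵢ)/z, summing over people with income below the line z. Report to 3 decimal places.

Below z: ₹720, ₹1,380, ₹1,720 (q = 3 of N = 9).
Normalized shortfalls: (1943−720)/1943 = 0.6294; (1943−1380)/1943 = 0.2898; (1943−1720)/1943 = 0.1148.
Sum of shortfalls = 1.033968; P₁ averages over all N: 1.033968 / 9 = 0.115.

0.115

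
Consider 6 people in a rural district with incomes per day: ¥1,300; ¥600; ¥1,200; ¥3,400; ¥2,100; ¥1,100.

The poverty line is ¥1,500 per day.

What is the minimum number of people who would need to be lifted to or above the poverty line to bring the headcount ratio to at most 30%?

3

4 of the 6 people are poor, so H = 4/6 = 0.667.
A headcount ratio of at most 30% allows at most ⌊0.30 × 6⌋ = 1 poor people.
So at least 4 − 1 = 3 must be lifted.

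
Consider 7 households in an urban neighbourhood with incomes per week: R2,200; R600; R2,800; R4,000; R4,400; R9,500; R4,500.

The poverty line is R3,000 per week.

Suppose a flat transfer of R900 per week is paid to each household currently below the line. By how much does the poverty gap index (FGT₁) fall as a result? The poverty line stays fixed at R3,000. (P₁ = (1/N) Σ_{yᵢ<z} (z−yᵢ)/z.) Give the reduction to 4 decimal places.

Before: below the line — R600, R2,200, R2,800; poverty gap index (FGT₁) = 0.161905.
After the R900 transfer: below the line — R1,500; poverty gap index (FGT₁) = 0.071429.
Reduction = 0.161905 − 0.071429 = 0.0905.

0.0905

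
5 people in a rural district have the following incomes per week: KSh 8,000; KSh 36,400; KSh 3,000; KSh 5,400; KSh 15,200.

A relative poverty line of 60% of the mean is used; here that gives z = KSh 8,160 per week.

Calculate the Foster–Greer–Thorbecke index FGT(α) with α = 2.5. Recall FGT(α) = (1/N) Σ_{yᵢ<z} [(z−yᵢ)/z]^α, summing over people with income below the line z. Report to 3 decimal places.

0.077

Below the line: KSh 3,000, KSh 5,400, KSh 8,000 (q = 3 of N = 5).
Shortfall ratios: (8160−3000)/8160 = 0.6324; (8160−5400)/8160 = 0.3382; (8160−8000)/8160 = 0.0196.
Raised to α = 2.5: 0.31798; 0.06653; 0.00005.
Sum = 0.384568; FGT(2.5) = 0.384568 / 5 = 0.077.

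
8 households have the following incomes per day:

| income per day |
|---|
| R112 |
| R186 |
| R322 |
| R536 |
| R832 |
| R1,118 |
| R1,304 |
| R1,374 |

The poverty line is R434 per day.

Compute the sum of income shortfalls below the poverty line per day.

R682

Incomes under z: R112, R186, R322 (q = 3 of N = 8).
Individual gaps: 434−112 = 322; 434−186 = 248; 434−322 = 112.
Aggregate gap = R682.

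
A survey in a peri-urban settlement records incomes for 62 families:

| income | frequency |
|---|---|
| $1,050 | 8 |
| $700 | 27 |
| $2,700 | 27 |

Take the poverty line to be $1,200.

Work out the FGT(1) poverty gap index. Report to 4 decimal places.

0.1976

Incomes under z: 27×$700, 8×$1,050 (q = 35 of N = 62).
Normalized shortfalls: (1200−700)/1200 = 0.4167 (×27); (1200−1050)/1200 = 0.1250 (×8).
Sum of shortfalls = 12.250000; P₁ averages over all N: 12.250000 / 62 = 0.1976.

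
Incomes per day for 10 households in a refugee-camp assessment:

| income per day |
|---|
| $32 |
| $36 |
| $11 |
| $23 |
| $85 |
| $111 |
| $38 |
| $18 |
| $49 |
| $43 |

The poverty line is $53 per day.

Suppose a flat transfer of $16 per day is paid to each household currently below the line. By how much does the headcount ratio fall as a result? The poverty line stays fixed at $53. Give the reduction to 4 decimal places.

Before: below the line — $11, $18, $23, $32, $36, $38, $43, $49; headcount ratio = 0.800000.
After the $16 transfer: below the line — $27, $34, $39, $48, $52; headcount ratio = 0.500000.
Reduction = 0.800000 − 0.500000 = 0.3000.

0.3000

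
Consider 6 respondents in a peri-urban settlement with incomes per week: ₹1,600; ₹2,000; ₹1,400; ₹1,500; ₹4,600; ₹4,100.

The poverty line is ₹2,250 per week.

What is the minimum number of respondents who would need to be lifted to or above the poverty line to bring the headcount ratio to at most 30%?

4 of the 6 respondents are poor, so H = 4/6 = 0.667.
A headcount ratio of at most 30% allows at most ⌊0.30 × 6⌋ = 1 poor respondents.
So at least 4 − 1 = 3 must be lifted.

3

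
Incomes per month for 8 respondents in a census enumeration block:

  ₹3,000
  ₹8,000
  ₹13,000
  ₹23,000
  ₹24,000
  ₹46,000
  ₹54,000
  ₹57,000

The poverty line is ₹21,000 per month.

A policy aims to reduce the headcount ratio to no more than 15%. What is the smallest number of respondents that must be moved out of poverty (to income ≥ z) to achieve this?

3 of the 8 respondents are poor, so H = 3/8 = 0.375.
A headcount ratio of at most 15% allows at most ⌊0.15 × 8⌋ = 1 poor respondents.
So at least 3 − 1 = 2 must be lifted.

2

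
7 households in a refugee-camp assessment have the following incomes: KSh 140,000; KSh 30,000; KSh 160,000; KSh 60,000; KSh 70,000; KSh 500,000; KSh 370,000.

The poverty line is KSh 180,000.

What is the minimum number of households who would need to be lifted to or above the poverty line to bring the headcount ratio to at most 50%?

Currently q = 5 of N = 7 are below the line (H = 0.714).
A headcount ratio of at most 50% allows at most ⌊0.50 × 7⌋ = 3 poor households.
So at least 5 − 3 = 2 must be lifted.

2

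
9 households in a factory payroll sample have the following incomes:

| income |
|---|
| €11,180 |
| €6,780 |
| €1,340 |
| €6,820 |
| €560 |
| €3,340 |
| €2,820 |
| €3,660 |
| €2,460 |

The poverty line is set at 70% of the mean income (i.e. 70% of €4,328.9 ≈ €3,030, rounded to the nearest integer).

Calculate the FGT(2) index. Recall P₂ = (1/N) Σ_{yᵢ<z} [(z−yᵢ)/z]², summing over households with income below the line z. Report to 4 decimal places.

Below the line: €560, €1,340, €2,460, €2,820 (q = 4 of N = 9).
Normalized shortfalls: (3030−560)/3030 = 0.8152; (3030−1340)/3030 = 0.5578; (3030−2460)/3030 = 0.1881; (3030−2820)/3030 = 0.0693.
Squared: 0.6645; 0.3111; 0.0354; 0.0048.
Sum = 1.015805; P₂ = 1.015805 / 9 = 0.1129.

0.1129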